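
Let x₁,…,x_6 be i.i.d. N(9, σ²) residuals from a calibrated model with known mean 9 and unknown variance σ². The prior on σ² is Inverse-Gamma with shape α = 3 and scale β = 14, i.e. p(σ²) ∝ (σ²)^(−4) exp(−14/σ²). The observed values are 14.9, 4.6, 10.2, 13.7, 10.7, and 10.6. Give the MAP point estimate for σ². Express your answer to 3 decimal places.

σ̂²_MAP = 7.939

Sum of squared deviations about the known mean: SS = (14.9−9)² + (4.6−9)² + (10.2−9)² + (13.7−9)² + (10.7−9)² + (10.6−9)² = 83.15.
The Normal likelihood contributes (σ²)^(−n/2) exp(−SS/(2σ²)), so the posterior is Inverse-Gamma(α + n/2, β + SS/2) = Inverse-Gamma(6, 55.575).
The mode of Inverse-Gamma(a, b) is b/(a+1) = 55.575/7 ≈ 7.939.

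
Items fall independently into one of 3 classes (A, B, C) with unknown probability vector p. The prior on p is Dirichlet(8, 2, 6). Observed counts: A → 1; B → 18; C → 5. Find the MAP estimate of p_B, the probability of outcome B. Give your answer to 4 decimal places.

The posterior is Dirichlet(αᵢ + nᵢ) = Dirichlet(9, 20, 11).
For a Dirichlet(a₁,…,a_K) with all aᵢ > 1, the mode has j-th component (aⱼ − 1)/(Σaᵢ − K).
Here Σaᵢ = 40 and K = 3, so p_B = (20 − 1)/(40 − 3) = 19/37 ≈ 0.5135.

MAP estimate of p_B = 0.5135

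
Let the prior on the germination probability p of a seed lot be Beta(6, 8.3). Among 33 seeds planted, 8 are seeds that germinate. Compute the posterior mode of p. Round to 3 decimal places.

Prior: Beta(6, 8.3).
Data: 8 successes in 33 trials. The binomial likelihood contributes p^8(1−p)^25, so the posterior is Beta(6+8, 8.3+25) = Beta(14, 33.3).
For Beta(a, b) with a, b > 1 the mode is (a−1)/(a+b−2) = 13/45.3 ≈ 0.287.

p̂_MAP = 0.287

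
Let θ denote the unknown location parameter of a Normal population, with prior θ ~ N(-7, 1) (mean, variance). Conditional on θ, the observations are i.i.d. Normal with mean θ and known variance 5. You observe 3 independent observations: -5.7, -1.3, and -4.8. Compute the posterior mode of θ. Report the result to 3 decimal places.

n = 3; x̄ = ((-5.7) + (-1.3) + (-4.8))/3 = -11.8/3 = -59/15 ≈ -3.9333.
For a Normal prior and Normal likelihood with known variance, the posterior is Normal; its mode equals its mean, the precision-weighted average.
Prior precision 1/σ₀² = 1/1 = 1; data precision n/σ² = 3/5 = 0.6.
θ̂ = (1·(-7) + 0.6·(-59/15)) / (1 + 0.6) = (-9.36)/1.6 = -5.850.

θ̂_MAP = -5.850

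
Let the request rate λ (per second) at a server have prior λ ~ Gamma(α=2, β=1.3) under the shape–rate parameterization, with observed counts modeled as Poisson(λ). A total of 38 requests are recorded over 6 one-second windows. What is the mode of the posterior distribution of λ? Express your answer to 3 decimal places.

Σxᵢ = 38, n = 6.
Posterior ∝ λe^(−1.3λ) · λ^38e^(−6λ) = λ^39e^(−7.3λ), i.e. Gamma(shape=40, rate=7.3).
The mode of a Gamma(a, b) with a ≥ 1 (shape–rate) is (a−1)/b = 39/7.3 ≈ 5.342.

λ̂_MAP = 5.342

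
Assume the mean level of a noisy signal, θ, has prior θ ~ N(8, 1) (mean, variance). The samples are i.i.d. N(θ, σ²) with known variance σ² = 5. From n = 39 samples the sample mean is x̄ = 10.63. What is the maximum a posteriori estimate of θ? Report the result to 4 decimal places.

n = 39, x̄ = 10.63.
For a Normal prior and Normal likelihood with known variance, the posterior is Normal; its mode equals its mean, the precision-weighted average.
Prior precision 1/σ₀² = 1/1 = 1; data precision n/σ² = 39/5 = 7.8.
θ̂ = (1·8 + 7.8·10.63) / (1 + 7.8) = 90.914/8.8 = 45457/4400 ≈ 10.3311.

θ̂_MAP = 10.3311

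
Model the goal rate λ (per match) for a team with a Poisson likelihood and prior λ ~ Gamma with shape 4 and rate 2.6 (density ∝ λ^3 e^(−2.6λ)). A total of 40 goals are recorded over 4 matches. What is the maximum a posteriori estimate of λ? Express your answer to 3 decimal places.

Σxᵢ = 40, n = 4.
Posterior ∝ λ^3e^(−2.6λ) · λ^40e^(−4λ) = λ^43e^(−6.6λ), i.e. Gamma(shape=44, rate=6.6).
The mode of a Gamma(a, b) with a ≥ 1 (shape–rate) is (a−1)/b = 43/6.6 ≈ 6.515.

λ̂_MAP = 6.515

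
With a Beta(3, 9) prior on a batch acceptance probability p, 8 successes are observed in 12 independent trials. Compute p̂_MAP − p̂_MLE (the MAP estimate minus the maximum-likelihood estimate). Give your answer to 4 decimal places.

Posterior is Beta(11, 13); MAP = (11−1)/(24−2) = 10/22 ≈ 0.45455.
MLE ignores the prior: p̂_MLE = k/n = 8/12 ≈ 0.66667.
Difference = 10/22 − 8/12 = -7/33 ≈ -0.2121.

MAP − MLE = -0.2121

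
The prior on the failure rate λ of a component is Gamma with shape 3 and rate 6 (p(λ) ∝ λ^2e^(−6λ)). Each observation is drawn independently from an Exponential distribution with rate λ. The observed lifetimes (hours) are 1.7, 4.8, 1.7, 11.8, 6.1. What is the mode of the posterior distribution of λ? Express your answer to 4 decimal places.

λ̂_MAP = 0.2181

The Exponential(rate=λ) likelihood is ∝ λ^n e^(−λΣtᵢ). Here n = 5 and Σtᵢ = 1.7 + 4.8 + 1.7 + 11.8 + 6.1 = 26.1.
Posterior ∝ λ^2e^(−6λ) · λ^5e^(−26.1λ) = λ^7e^(−32.1λ), i.e. Gamma(8, 32.1).
Mode = (a−1)/b = 7/32.1 ≈ 0.2181.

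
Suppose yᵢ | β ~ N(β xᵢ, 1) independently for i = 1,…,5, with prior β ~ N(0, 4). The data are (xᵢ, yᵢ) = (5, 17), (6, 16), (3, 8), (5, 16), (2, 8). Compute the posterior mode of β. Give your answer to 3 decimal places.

log p(β | y) = −Σ(yᵢ − βxᵢ)²/(2·1) − β²/(2·4) + const.
Setting the derivative to zero: Σxᵢ(yᵢ − βxᵢ)/1 − β/4 = 0, so β = Σxᵢyᵢ / (Σxᵢ² + σ²/τ²).
Σxᵢyᵢ = 5·17 + 6·16 + 3·8 + 5·16 + 2·8 = 301; Σxᵢ² = 99; σ²/τ² = 0.25.
β̂_MAP = 301 / (99 + 0.25) = 301/99.25 ≈ 3.033.

β̂_MAP = 3.033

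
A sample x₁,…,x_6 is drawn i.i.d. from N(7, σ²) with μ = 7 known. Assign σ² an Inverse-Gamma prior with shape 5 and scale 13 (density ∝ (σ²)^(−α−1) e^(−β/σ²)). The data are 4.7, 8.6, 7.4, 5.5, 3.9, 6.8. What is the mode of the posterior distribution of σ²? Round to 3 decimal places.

Sum of squared deviations about the known mean: SS = (4.7−7)² + (8.6−7)² + (7.4−7)² + (5.5−7)² + (3.9−7)² + (6.8−7)² = 19.91.
The Normal likelihood contributes (σ²)^(−n/2) exp(−SS/(2σ²)), so the posterior is Inverse-Gamma(α + n/2, β + SS/2) = Inverse-Gamma(8, 22.955).
The mode of Inverse-Gamma(a, b) is b/(a+1) = 22.955/9 ≈ 2.551.

σ̂²_MAP = 2.551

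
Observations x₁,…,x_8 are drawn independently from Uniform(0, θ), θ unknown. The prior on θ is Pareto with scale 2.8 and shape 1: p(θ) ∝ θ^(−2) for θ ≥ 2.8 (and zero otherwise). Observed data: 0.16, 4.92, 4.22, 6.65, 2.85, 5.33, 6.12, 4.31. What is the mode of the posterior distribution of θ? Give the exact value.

The Uniform(0, θ) likelihood is θ^(−n) for θ ≥ max(xᵢ), zero otherwise. Here max(xᵢ) = 6.65.
Posterior ∝ θ^(−2) · θ^(−8) = θ^(−10) on θ ≥ max(2.8, 6.65) = 6.65.
This density is strictly decreasing in θ, so the posterior mode lies at the lower boundary of the support.

θ̂_MAP = 6.65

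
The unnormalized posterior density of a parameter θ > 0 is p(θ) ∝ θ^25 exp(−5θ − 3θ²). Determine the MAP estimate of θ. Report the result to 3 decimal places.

θ̂_MAP = 1.667

ℓ'(θ) = 25/θ − 5 − 6θ. Setting this to zero and multiplying by θ: 6θ² + 5θ − 25 = 0.
θ = (−5 + √(5² + 4·6·25)) / (2·6) = (−5 + √625) / 12 = (−5 + 25)/12 = 5/3.
ℓ''(θ) = −25/θ² − 6 < 0, confirming a maximum.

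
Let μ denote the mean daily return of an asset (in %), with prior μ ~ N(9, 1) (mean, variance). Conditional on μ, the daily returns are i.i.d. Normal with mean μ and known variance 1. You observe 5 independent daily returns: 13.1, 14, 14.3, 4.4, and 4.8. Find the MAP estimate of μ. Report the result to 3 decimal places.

n = 5; x̄ = (13.1 + 14 + 14.3 + 4.4 + 4.8)/5 = 50.6/5 = 10.12.
For a Normal prior and Normal likelihood with known variance, the posterior is Normal; its mode equals its mean, the precision-weighted average.
Prior precision 1/σ₀² = 1/1 = 1; data precision n/σ² = 5/1 = 5.
μ̂ = (1·9 + 5·10.12) / (1 + 5) = 59.6/6 = 149/15 ≈ 9.933.

μ̂_MAP = 9.933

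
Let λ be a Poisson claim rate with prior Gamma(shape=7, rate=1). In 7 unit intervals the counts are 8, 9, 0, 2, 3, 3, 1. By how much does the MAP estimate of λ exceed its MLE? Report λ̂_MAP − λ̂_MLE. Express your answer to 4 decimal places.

Σxᵢ = 26. Posterior is Gamma(33, 8); MAP = (33−1)/8 = 32/8 ≈ 4.00000.
MLE = x̄ = 26/7 ≈ 3.71429.
Difference = 32/8 − 26/7 = 2/7 ≈ 0.2857.

MAP − MLE = 0.2857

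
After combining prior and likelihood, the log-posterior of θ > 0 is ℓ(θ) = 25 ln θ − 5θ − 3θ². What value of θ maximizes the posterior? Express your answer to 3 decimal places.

θ̂_MAP = 1.667

ℓ'(θ) = 25/θ − 5 − 6θ. Setting this to zero and multiplying by θ: 6θ² + 5θ − 25 = 0.
θ = (−5 + √(5² + 4·6·25)) / (2·6) = (−5 + √625) / 12 = (−5 + 25)/12 = 5/3.
ℓ''(θ) = −25/θ² − 6 < 0, confirming a maximum.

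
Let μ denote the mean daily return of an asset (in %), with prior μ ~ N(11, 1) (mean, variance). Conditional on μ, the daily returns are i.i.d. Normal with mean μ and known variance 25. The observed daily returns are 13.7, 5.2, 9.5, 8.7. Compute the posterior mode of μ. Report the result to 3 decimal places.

n = 4; x̄ = (13.7 + 5.2 + 9.5 + 8.7)/4 = 37.1/4 = 9.275.
For a Normal prior and Normal likelihood with known variance, the posterior is Normal; its mode equals its mean, the precision-weighted average.
Prior precision 1/σ₀² = 1/1 = 1; data precision n/σ² = 4/25 = 0.16.
μ̂ = (1·11 + 0.16·9.275) / (1 + 0.16) = 12.484/1.16 = 3121/290 ≈ 10.762.

μ̂_MAP = 10.762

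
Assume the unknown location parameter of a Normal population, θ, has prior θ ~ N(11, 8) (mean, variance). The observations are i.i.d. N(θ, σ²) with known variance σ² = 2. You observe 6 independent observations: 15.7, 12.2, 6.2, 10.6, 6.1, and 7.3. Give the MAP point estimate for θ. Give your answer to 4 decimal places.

n = 6; x̄ = (15.7 + 12.2 + 6.2 + 10.6 + 6.1 + 7.3)/6 = 58.1/6 = 581/60 ≈ 9.6833.
For a Normal prior and Normal likelihood with known variance, the posterior is Normal; its mode equals its mean, the precision-weighted average.
Prior precision 1/σ₀² = 1/8 = 0.125; data precision n/σ² = 6/2 = 3.
θ̂ = (0.125·11 + 3·(581/60)) / (0.125 + 3) = 30.425/3.125 = 9.7360.

θ̂_MAP = 9.7360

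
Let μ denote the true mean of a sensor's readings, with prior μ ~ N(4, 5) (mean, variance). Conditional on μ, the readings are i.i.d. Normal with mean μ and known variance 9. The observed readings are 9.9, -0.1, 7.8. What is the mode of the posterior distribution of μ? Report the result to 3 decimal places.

μ̂_MAP = 5.167

n = 3; x̄ = (9.9 + (-0.1) + 7.8)/3 = 17.6/3 = 88/15 ≈ 5.8667.
For a Normal prior and Normal likelihood with known variance, the posterior is Normal; its mode equals its mean, the precision-weighted average.
Prior precision 1/σ₀² = 1/5 = 0.2; data precision n/σ² = 3/9 = 1/3.
μ̂ = (0.2·4 + (1/3)·(88/15)) / (0.2 + 1/3) = (124/45)/(8/15) = 31/6 ≈ 5.167.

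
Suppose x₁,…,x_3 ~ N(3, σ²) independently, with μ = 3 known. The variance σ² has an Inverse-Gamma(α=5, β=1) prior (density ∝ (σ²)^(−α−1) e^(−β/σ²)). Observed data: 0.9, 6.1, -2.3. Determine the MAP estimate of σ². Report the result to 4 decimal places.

σ̂²_MAP = 2.9407

Sum of squared deviations about the known mean: SS = (0.9−3)² + (6.1−3)² + (-2.3−3)² = 42.11.
The Normal likelihood contributes (σ²)^(−n/2) exp(−SS/(2σ²)), so the posterior is Inverse-Gamma(α + n/2, β + SS/2) = Inverse-Gamma(6.5, 22.055).
The mode of Inverse-Gamma(a, b) is b/(a+1) = 22.055/7.5 ≈ 2.9407.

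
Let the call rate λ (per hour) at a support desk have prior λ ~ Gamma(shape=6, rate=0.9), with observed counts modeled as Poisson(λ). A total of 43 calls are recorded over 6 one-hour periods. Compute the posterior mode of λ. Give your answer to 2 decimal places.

Σxᵢ = 43, n = 6.
Posterior ∝ λ^5e^(−0.9λ) · λ^43e^(−6λ) = λ^48e^(−6.9λ), i.e. Gamma(shape=49, rate=6.9).
The mode of a Gamma(a, b) with a ≥ 1 (shape–rate) is (a−1)/b = 48/6.9 ≈ 6.96.

λ̂_MAP = 6.96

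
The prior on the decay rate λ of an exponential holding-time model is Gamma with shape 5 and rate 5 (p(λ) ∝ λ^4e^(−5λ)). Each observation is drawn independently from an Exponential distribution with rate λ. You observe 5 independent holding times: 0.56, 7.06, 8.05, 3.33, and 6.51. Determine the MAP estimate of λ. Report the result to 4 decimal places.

λ̂_MAP = 0.2950

The Exponential(rate=λ) likelihood is ∝ λ^n e^(−λΣtᵢ). Here n = 5 and Σtᵢ = 0.56 + 7.06 + 8.05 + 3.33 + 6.51 = 25.51.
Posterior ∝ λ^4e^(−5λ) · λ^5e^(−25.51λ) = λ^9e^(−30.51λ), i.e. Gamma(10, 30.51).
Mode = (a−1)/b = 9/30.51 ≈ 0.2950.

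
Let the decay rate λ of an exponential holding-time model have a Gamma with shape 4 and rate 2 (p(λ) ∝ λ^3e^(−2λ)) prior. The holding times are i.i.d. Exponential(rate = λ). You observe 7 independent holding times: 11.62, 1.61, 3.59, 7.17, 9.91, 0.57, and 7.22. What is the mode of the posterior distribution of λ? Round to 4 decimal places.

The Exponential(rate=λ) likelihood is ∝ λ^n e^(−λΣtᵢ). Here n = 7 and Σtᵢ = 11.62 + 1.61 + 3.59 + 7.17 + 9.91 + 0.57 + 7.22 = 41.69.
Posterior ∝ λ^3e^(−2λ) · λ^7e^(−41.69λ) = λ^10e^(−43.69λ), i.e. Gamma(11, 43.69).
Mode = (a−1)/b = 10/43.69 ≈ 0.2289.

λ̂_MAP = 0.2289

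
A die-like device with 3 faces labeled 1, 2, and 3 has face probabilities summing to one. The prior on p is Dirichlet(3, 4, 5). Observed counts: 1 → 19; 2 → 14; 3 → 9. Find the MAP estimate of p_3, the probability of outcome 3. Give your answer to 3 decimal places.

MAP estimate: 0.255

The posterior is Dirichlet(αᵢ + nᵢ) = Dirichlet(22, 18, 14).
For a Dirichlet(a₁,…,a_K) with all aᵢ > 1, the mode has j-th component (aⱼ − 1)/(Σaᵢ − K).
Here Σaᵢ = 54 and K = 3, so p_3 = (14 − 1)/(54 − 3) = 13/51 ≈ 0.255.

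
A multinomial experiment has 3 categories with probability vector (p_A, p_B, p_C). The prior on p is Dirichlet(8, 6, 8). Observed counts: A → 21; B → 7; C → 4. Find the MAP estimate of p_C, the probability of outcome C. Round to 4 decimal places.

MAP estimate of p_C = 0.2157

The posterior is Dirichlet(αᵢ + nᵢ) = Dirichlet(29, 13, 12).
For a Dirichlet(a₁,…,a_K) with all aᵢ > 1, the mode has j-th component (aⱼ − 1)/(Σaᵢ − K).
Here Σaᵢ = 54 and K = 3, so p_C = (12 − 1)/(54 − 3) = 11/51 ≈ 0.2157.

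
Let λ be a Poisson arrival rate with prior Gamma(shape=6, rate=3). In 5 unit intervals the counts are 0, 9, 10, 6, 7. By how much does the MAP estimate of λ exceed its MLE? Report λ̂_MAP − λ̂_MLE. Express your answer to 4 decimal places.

Σxᵢ = 32. Posterior is Gamma(38, 8); MAP = (38−1)/8 = 37/8 ≈ 4.62500.
MLE = x̄ = 32/5 ≈ 6.40000.
Difference = 37/8 − 32/5 = -71/40 ≈ -1.7750.

MAP − MLE = -1.7750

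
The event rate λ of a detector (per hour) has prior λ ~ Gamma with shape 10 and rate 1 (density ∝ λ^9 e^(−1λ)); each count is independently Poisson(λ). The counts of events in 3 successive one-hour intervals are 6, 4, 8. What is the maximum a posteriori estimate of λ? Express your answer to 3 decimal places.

λ̂_MAP = 6.750

Σxᵢ = 6+4+8 = 18, with n = 3.
Posterior ∝ λ^9e^(−1λ) · λ^18e^(−3λ) = λ^27e^(−4λ), i.e. Gamma(shape=28, rate=4).
The mode of a Gamma(a, b) with a ≥ 1 (shape–rate) is (a−1)/b = 27/4 ≈ 6.750.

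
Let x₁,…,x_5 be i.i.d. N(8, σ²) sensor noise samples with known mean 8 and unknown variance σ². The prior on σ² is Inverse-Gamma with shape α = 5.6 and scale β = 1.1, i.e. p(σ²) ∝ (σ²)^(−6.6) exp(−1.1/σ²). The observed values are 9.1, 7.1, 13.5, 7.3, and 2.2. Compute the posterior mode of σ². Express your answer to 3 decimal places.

Sum of squared deviations about the known mean: SS = (9.1−8)² + (7.1−8)² + (13.5−8)² + (7.3−8)² + (2.2−8)² = 66.4.
The Normal likelihood contributes (σ²)^(−n/2) exp(−SS/(2σ²)), so the posterior is Inverse-Gamma(α + n/2, β + SS/2) = Inverse-Gamma(8.1, 34.3).
The mode of Inverse-Gamma(a, b) is b/(a+1) = 34.3/9.1 ≈ 3.769.

σ̂²_MAP = 3.769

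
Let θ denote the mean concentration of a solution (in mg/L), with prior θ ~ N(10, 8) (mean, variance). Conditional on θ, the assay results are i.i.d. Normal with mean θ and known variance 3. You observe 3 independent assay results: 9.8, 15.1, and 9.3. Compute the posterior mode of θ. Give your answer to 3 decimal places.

θ̂_MAP = 11.244

n = 3; x̄ = (9.8 + 15.1 + 9.3)/3 = 34.2/3 = 11.4.
For a Normal prior and Normal likelihood with known variance, the posterior is Normal; its mode equals its mean, the precision-weighted average.
Prior precision 1/σ₀² = 1/8 = 0.125; data precision n/σ² = 3/3 = 1.
θ̂ = (0.125·10 + 1·11.4) / (0.125 + 1) = 12.65/1.125 = 506/45 ≈ 11.244.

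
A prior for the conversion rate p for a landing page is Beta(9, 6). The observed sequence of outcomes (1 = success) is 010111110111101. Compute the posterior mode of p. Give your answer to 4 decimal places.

p̂_MAP = 0.6786

Prior: Beta(9, 6).
Data: 11 successes in 15 trials (from the sequence). The binomial likelihood contributes p^11(1−p)^4, so the posterior is Beta(9+11, 6+4) = Beta(20, 10).
For Beta(a, b) with a, b > 1 the mode is (a−1)/(a+b−2) = 19/28 ≈ 0.6786.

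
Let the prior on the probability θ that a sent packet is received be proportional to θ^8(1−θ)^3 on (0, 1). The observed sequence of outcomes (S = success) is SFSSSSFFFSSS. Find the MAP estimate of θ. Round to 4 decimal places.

The prior density ∝ θ^8(1−θ)^3 is the kernel of Beta(9, 4).
Data: 8 successes in 12 trials (from the sequence). The binomial likelihood contributes θ^8(1−θ)^4, so the posterior is Beta(9+8, 4+4) = Beta(17, 8).
For Beta(a, b) with a, b > 1 the mode is (a−1)/(a+b−2) = 16/23 ≈ 0.6957.

θ̂_MAP = 0.6957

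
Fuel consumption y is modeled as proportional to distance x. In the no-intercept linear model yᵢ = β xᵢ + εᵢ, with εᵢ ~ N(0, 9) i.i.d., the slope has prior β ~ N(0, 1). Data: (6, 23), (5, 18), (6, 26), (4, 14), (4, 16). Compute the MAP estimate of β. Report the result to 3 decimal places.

β̂_MAP = 3.652

log p(β | y) = −Σ(yᵢ − βxᵢ)²/(2·9) − β²/(2·1) + const.
Setting the derivative to zero: Σxᵢ(yᵢ − βxᵢ)/9 − β/1 = 0, so β = Σxᵢyᵢ / (Σxᵢ² + σ²/τ²).
Σxᵢyᵢ = 6·23 + 5·18 + 6·26 + 4·14 + 4·16 = 504; Σxᵢ² = 129; σ²/τ² = 9.
β̂_MAP = 504 / (129 + 9) = 504/138 ≈ 3.652.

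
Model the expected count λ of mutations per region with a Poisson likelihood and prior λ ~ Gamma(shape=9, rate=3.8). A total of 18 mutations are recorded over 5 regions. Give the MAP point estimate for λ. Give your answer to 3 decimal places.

λ̂_MAP = 2.955

Σxᵢ = 18, n = 5.
Posterior ∝ λ^8e^(−3.8λ) · λ^18e^(−5λ) = λ^26e^(−8.8λ), i.e. Gamma(shape=27, rate=8.8).
The mode of a Gamma(a, b) with a ≥ 1 (shape–rate) is (a−1)/b = 26/8.8 ≈ 2.955.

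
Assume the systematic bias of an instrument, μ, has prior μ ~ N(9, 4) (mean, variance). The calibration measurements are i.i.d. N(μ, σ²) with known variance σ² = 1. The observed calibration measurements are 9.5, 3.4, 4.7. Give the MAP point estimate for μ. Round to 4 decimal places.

μ̂_MAP = 6.1077

n = 3; x̄ = (9.5 + 3.4 + 4.7)/3 = 17.6/3 = 88/15 ≈ 5.8667.
For a Normal prior and Normal likelihood with known variance, the posterior is Normal; its mode equals its mean, the precision-weighted average.
Prior precision 1/σ₀² = 1/4 = 0.25; data precision n/σ² = 3/1 = 3.
μ̂ = (0.25·9 + 3·(88/15)) / (0.25 + 3) = 19.85/3.25 = 397/65 ≈ 6.1077.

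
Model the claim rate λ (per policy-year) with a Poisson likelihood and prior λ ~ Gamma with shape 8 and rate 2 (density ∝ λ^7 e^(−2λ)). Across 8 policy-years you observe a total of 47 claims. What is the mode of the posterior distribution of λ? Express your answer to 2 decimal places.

Σxᵢ = 47, n = 8.
Posterior ∝ λ^7e^(−2λ) · λ^47e^(−8λ) = λ^54e^(−10λ), i.e. Gamma(shape=55, rate=10).
The mode of a Gamma(a, b) with a ≥ 1 (shape–rate) is (a−1)/b = 54/10 ≈ 5.40.

λ̂_MAP = 5.40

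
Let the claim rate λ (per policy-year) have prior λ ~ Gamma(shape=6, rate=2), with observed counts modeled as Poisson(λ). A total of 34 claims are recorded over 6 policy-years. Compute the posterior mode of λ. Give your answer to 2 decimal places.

λ̂_MAP = 4.88

Σxᵢ = 34, n = 6.
Posterior ∝ λ^5e^(−2λ) · λ^34e^(−6λ) = λ^39e^(−8λ), i.e. Gamma(shape=40, rate=8).
The mode of a Gamma(a, b) with a ≥ 1 (shape–rate) is (a−1)/b = 39/8 ≈ 4.88.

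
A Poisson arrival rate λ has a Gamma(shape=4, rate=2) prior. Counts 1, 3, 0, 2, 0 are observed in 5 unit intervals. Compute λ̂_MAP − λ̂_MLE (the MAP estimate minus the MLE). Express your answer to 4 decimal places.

MAP − MLE = 0.0857

Σxᵢ = 6. Posterior is Gamma(10, 7); MAP = (10−1)/7 = 9/7 ≈ 1.28571.
MLE = x̄ = 6/5 ≈ 1.20000.
Difference = 9/7 − 6/5 = 3/35 ≈ 0.0857.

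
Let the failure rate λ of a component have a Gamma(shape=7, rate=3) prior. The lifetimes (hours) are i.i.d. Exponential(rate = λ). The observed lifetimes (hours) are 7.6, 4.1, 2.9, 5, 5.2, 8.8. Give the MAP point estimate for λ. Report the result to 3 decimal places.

λ̂_MAP = 0.328

The Exponential(rate=λ) likelihood is ∝ λ^n e^(−λΣtᵢ). Here n = 6 and Σtᵢ = 7.6 + 4.1 + 2.9 + 5 + 5.2 + 8.8 = 33.6.
Posterior ∝ λ^6e^(−3λ) · λ^6e^(−33.6λ) = λ^12e^(−36.6λ), i.e. Gamma(13, 36.6).
Mode = (a−1)/b = 12/36.6 ≈ 0.328.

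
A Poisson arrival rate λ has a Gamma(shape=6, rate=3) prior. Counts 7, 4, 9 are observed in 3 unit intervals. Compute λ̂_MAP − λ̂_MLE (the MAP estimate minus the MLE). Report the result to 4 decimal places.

MAP − MLE = -2.5000

Σxᵢ = 20. Posterior is Gamma(26, 6); MAP = (26−1)/6 = 25/6 ≈ 4.16667.
MLE = x̄ = 20/3 ≈ 6.66667.
Difference = 25/6 − 20/3 = -5/2 ≈ -2.5000.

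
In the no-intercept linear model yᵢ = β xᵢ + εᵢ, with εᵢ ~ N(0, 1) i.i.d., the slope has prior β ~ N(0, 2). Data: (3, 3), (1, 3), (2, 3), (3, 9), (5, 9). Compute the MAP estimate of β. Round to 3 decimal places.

log p(β | y) = −Σ(yᵢ − βxᵢ)²/(2·1) − β²/(2·2) + const.
Setting the derivative to zero: Σxᵢ(yᵢ − βxᵢ)/1 − β/2 = 0, so β = Σxᵢyᵢ / (Σxᵢ² + σ²/τ²).
Σxᵢyᵢ = 3·3 + 1·3 + 2·3 + 3·9 + 5·9 = 90; Σxᵢ² = 48; σ²/τ² = 0.5.
β̂_MAP = 90 / (48 + 0.5) = 90/48.5 ≈ 1.856.

β̂_MAP = 1.856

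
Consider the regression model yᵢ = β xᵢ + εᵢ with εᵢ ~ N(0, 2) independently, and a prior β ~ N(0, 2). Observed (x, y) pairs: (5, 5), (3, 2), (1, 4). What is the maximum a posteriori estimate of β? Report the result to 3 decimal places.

log p(β | y) = −Σ(yᵢ − βxᵢ)²/(2·2) − β²/(2·2) + const.
Setting the derivative to zero: Σxᵢ(yᵢ − βxᵢ)/2 − β/2 = 0, so β = Σxᵢyᵢ / (Σxᵢ² + σ²/τ²).
Σxᵢyᵢ = 5·5 + 3·2 + 1·4 = 35; Σxᵢ² = 35; σ²/τ² = 1.
β̂_MAP = 35 / (35 + 1) = 35/36 ≈ 0.972.

β̂_MAP = 0.972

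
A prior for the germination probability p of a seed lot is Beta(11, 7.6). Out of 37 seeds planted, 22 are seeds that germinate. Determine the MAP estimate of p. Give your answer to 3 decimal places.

Prior: Beta(11, 7.6).
Data: 22 successes in 37 trials. The binomial likelihood contributes p^22(1−p)^15, so the posterior is Beta(11+22, 7.6+15) = Beta(33, 22.6).
For Beta(a, b) with a, b > 1 the mode is (a−1)/(a+b−2) = 32/53.6 ≈ 0.597.

p̂_MAP = 0.597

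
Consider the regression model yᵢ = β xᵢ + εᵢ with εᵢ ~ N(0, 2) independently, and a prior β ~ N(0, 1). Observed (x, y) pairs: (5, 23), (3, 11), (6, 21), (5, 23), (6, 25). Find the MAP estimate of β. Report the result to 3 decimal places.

β̂_MAP = 4.053

log p(β | y) = −Σ(yᵢ − βxᵢ)²/(2·2) − β²/(2·1) + const.
Setting the derivative to zero: Σxᵢ(yᵢ − βxᵢ)/2 − β/1 = 0, so β = Σxᵢyᵢ / (Σxᵢ² + σ²/τ²).
Σxᵢyᵢ = 5·23 + 3·11 + 6·21 + 5·23 + 6·25 = 539; Σxᵢ² = 131; σ²/τ² = 2.
β̂_MAP = 539 / (131 + 2) = 539/133 ≈ 4.053.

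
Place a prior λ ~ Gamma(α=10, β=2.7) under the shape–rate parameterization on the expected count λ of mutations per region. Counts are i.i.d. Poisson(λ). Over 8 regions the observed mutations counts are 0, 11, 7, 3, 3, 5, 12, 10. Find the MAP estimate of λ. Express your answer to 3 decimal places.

Σxᵢ = 0+11+7+3+3+5+12+10 = 51, with n = 8.
Posterior ∝ λ^9e^(−2.7λ) · λ^51e^(−8λ) = λ^60e^(−10.7λ), i.e. Gamma(shape=61, rate=10.7).
The mode of a Gamma(a, b) with a ≥ 1 (shape–rate) is (a−1)/b = 60/10.7 ≈ 5.607.

λ̂_MAP = 5.607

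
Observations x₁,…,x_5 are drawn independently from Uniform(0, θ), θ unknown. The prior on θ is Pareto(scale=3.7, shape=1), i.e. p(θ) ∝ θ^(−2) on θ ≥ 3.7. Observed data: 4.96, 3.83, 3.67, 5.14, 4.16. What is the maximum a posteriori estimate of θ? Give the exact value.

The Uniform(0, θ) likelihood is θ^(−n) for θ ≥ max(xᵢ), zero otherwise. Here max(xᵢ) = 5.14.
Posterior ∝ θ^(−2) · θ^(−5) = θ^(−7) on θ ≥ max(3.7, 5.14) = 5.14.
This density is strictly decreasing in θ, so the posterior mode lies at the lower boundary of the support.

θ̂_MAP = 5.14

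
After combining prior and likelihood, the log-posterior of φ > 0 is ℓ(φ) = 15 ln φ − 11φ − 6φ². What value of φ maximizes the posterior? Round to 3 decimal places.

ℓ'(φ) = 15/φ − 11 − 12φ. Setting this to zero and multiplying by φ: 12φ² + 11φ − 15 = 0.
φ = (−11 + √(11² + 4·12·15)) / (2·12) = (−11 + √841) / 24 = (−11 + 29)/24 = 3/4.
ℓ''(φ) = −15/φ² − 12 < 0, confirming a maximum.

φ̂_MAP = 0.750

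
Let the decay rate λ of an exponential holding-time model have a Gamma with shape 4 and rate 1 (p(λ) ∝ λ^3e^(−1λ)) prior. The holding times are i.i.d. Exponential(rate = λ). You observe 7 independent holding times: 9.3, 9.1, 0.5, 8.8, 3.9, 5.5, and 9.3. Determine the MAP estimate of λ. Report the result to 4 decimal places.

λ̂_MAP = 0.2110

The Exponential(rate=λ) likelihood is ∝ λ^n e^(−λΣtᵢ). Here n = 7 and Σtᵢ = 9.3 + 9.1 + 0.5 + 8.8 + 3.9 + 5.5 + 9.3 = 46.4.
Posterior ∝ λ^3e^(−1λ) · λ^7e^(−46.4λ) = λ^10e^(−47.4λ), i.e. Gamma(11, 47.4).
Mode = (a−1)/b = 10/47.4 ≈ 0.2110.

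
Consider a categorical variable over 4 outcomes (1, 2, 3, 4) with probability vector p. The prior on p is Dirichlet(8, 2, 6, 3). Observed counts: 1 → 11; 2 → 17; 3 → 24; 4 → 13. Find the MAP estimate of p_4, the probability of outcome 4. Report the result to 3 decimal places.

MAP estimate: 0.188

The posterior is Dirichlet(αᵢ + nᵢ) = Dirichlet(19, 19, 30, 16).
For a Dirichlet(a₁,…,a_K) with all aᵢ > 1, the mode has j-th component (aⱼ − 1)/(Σaᵢ − K).
Here Σaᵢ = 84 and K = 4, so p_4 = (16 − 1)/(84 − 4) = 15/80 ≈ 0.188.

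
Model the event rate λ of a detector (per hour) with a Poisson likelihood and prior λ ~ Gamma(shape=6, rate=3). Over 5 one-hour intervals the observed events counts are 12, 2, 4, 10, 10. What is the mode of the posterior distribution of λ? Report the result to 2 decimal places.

Σxᵢ = 12+2+4+10+10 = 38, with n = 5.
Posterior ∝ λ^5e^(−3λ) · λ^38e^(−5λ) = λ^43e^(−8λ), i.e. Gamma(shape=44, rate=8).
The mode of a Gamma(a, b) with a ≥ 1 (shape–rate) is (a−1)/b = 43/8 ≈ 5.38.

λ̂_MAP = 5.38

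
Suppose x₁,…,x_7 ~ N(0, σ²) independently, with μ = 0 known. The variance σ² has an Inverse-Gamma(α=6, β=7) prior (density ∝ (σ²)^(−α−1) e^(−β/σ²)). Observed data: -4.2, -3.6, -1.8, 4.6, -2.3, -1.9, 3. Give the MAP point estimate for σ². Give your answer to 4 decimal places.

σ̂²_MAP = 4.1381

Sum of squared deviations about the known mean: SS = (-4.2−0)² + (-3.6−0)² + (-1.8−0)² + (4.6−0)² + (-2.3−0)² + (-1.9−0)² + (3−0)² = 72.9.
The Normal likelihood contributes (σ²)^(−n/2) exp(−SS/(2σ²)), so the posterior is Inverse-Gamma(α + n/2, β + SS/2) = Inverse-Gamma(9.5, 43.45).
The mode of Inverse-Gamma(a, b) is b/(a+1) = 43.45/10.5 ≈ 4.1381.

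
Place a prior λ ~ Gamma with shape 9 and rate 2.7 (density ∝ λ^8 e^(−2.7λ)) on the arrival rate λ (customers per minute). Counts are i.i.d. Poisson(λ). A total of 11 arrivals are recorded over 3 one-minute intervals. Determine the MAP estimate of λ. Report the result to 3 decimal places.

λ̂_MAP = 3.333

Σxᵢ = 11, n = 3.
Posterior ∝ λ^8e^(−2.7λ) · λ^11e^(−3λ) = λ^19e^(−5.7λ), i.e. Gamma(shape=20, rate=5.7).
The mode of a Gamma(a, b) with a ≥ 1 (shape–rate) is (a−1)/b = 19/5.7 ≈ 3.333.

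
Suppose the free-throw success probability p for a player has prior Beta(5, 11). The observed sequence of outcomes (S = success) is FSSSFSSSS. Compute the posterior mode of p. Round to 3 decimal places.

p̂_MAP = 0.478

Prior: Beta(5, 11).
Data: 7 successes in 9 trials (from the sequence). The binomial likelihood contributes p^7(1−p)^2, so the posterior is Beta(5+7, 11+2) = Beta(12, 13).
For Beta(a, b) with a, b > 1 the mode is (a−1)/(a+b−2) = 11/23 ≈ 0.478.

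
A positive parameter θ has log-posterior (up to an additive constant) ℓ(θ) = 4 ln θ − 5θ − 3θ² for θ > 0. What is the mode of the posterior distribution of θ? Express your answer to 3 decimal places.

ℓ'(θ) = 4/θ − 5 − 6θ. Setting this to zero and multiplying by θ: 6θ² + 5θ − 4 = 0.
θ = (−5 + √(5² + 4·6·4)) / (2·6) = (−5 + √121) / 12 = (−5 + 11)/12 = 1/2.
ℓ''(θ) = −4/θ² − 6 < 0, confirming a maximum.

θ̂_MAP = 0.500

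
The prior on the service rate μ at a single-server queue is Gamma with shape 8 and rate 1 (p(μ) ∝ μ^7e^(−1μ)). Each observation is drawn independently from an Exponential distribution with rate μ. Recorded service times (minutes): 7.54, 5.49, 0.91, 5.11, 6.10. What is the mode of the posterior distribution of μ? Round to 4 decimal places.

μ̂_MAP = 0.4589

The Exponential(rate=μ) likelihood is ∝ μ^n e^(−μΣtᵢ). Here n = 5 and Σtᵢ = 7.54 + 5.49 + 0.91 + 5.11 + 6.10 = 25.15.
Posterior ∝ μ^7e^(−1μ) · μ^5e^(−25.15μ) = μ^12e^(−26.15μ), i.e. Gamma(13, 26.15).
Mode = (a−1)/b = 12/26.15 ≈ 0.4589.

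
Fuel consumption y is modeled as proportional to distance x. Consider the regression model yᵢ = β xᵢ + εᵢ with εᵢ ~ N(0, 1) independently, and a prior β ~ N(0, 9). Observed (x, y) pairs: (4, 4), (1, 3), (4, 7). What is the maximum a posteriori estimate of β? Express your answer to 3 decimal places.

β̂_MAP = 1.419

log p(β | y) = −Σ(yᵢ − βxᵢ)²/(2·1) − β²/(2·9) + const.
Setting the derivative to zero: Σxᵢ(yᵢ − βxᵢ)/1 − β/9 = 0, so β = Σxᵢyᵢ / (Σxᵢ² + σ²/τ²).
Σxᵢyᵢ = 4·4 + 1·3 + 4·7 = 47; Σxᵢ² = 33; σ²/τ² = 1/9.
β̂_MAP = 47 / (33 + 1/9) = 47/(298/9) = 423/298 ≈ 1.419.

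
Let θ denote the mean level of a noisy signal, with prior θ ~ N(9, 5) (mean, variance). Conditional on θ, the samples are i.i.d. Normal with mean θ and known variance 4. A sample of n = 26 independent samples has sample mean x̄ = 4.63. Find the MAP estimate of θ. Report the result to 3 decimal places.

n = 26, x̄ = 4.63.
For a Normal prior and Normal likelihood with known variance, the posterior is Normal; its mode equals its mean, the precision-weighted average.
Prior precision 1/σ₀² = 1/5 = 0.2; data precision n/σ² = 26/4 = 6.5.
θ̂ = (0.2·9 + 6.5·4.63) / (0.2 + 6.5) = 31.895/6.7 = 6379/1340 ≈ 4.760.

θ̂_MAP = 4.760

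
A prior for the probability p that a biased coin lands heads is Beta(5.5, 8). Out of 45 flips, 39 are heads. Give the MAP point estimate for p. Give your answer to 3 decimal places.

p̂_MAP = 0.770

Prior: Beta(5.5, 8).
Data: 39 successes in 45 trials. The binomial likelihood contributes p^39(1−p)^6, so the posterior is Beta(5.5+39, 8+6) = Beta(44.5, 14).
For Beta(a, b) with a, b > 1 the mode is (a−1)/(a+b−2) = 43.5/56.5 ≈ 0.770.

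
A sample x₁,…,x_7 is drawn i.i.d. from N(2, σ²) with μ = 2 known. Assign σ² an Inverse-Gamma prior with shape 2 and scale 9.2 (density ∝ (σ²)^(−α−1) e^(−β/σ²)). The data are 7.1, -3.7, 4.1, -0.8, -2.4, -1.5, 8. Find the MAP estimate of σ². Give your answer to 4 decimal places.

σ̂²_MAP = 12.0585

Sum of squared deviations about the known mean: SS = (7.1−2)² + (-3.7−2)² + (4.1−2)² + (-0.8−2)² + (-2.4−2)² + (-1.5−2)² + (8−2)² = 138.36.
The Normal likelihood contributes (σ²)^(−n/2) exp(−SS/(2σ²)), so the posterior is Inverse-Gamma(α + n/2, β + SS/2) = Inverse-Gamma(5.5, 78.38).
The mode of Inverse-Gamma(a, b) is b/(a+1) = 78.38/6.5 ≈ 12.0585.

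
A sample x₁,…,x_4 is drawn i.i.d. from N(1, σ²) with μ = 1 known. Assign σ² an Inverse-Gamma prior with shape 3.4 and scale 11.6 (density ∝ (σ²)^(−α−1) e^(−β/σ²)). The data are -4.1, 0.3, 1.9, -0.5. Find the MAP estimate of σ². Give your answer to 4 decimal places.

σ̂²_MAP = 4.1219

Sum of squared deviations about the known mean: SS = (-4.1−1)² + (0.3−1)² + (1.9−1)² + (-0.5−1)² = 29.56.
The Normal likelihood contributes (σ²)^(−n/2) exp(−SS/(2σ²)), so the posterior is Inverse-Gamma(α + n/2, β + SS/2) = Inverse-Gamma(5.4, 26.38).
The mode of Inverse-Gamma(a, b) is b/(a+1) = 26.38/6.4 ≈ 4.1219.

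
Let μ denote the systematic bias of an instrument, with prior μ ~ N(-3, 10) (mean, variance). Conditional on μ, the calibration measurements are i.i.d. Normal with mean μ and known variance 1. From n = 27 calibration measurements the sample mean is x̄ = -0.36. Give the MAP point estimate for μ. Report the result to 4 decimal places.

μ̂_MAP = -0.3697

n = 27, x̄ = -0.36.
For a Normal prior and Normal likelihood with known variance, the posterior is Normal; its mode equals its mean, the precision-weighted average.
Prior precision 1/σ₀² = 1/10 = 0.1; data precision n/σ² = 27/1 = 27.
μ̂ = (0.1·(-3) + 27·(-0.36)) / (0.1 + 27) = (-10.02)/27.1 = -501/1355 ≈ -0.3697.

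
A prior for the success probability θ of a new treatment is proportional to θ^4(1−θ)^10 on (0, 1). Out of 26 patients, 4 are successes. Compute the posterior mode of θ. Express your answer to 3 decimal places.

θ̂_MAP = 0.200

The prior density ∝ θ^4(1−θ)^10 is the kernel of Beta(5, 11).
Data: 4 successes in 26 trials. The binomial likelihood contributes θ^4(1−θ)^22, so the posterior is Beta(5+4, 11+22) = Beta(9, 33).
For Beta(a, b) with a, b > 1 the mode is (a−1)/(a+b−2) = 8/40 ≈ 0.200.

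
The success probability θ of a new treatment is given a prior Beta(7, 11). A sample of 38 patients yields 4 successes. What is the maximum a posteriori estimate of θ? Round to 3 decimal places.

θ̂_MAP = 0.185

Prior: Beta(7, 11).
Data: 4 successes in 38 trials. The binomial likelihood contributes θ^4(1−θ)^34, so the posterior is Beta(7+4, 11+34) = Beta(11, 45).
For Beta(a, b) with a, b > 1 the mode is (a−1)/(a+b−2) = 10/54 ≈ 0.185.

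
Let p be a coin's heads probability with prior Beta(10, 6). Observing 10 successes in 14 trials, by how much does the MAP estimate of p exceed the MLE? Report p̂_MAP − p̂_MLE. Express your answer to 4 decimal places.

MAP − MLE = -0.0357

Posterior is Beta(20, 10); MAP = (20−1)/(30−2) = 19/28 ≈ 0.67857.
MLE ignores the prior: p̂_MLE = k/n = 10/14 ≈ 0.71429.
Difference = 19/28 − 10/14 = -1/28 ≈ -0.0357.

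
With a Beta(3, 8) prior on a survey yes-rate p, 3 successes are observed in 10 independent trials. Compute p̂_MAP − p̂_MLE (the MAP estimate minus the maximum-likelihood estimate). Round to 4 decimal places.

Posterior is Beta(6, 15); MAP = (6−1)/(21−2) = 5/19 ≈ 0.26316.
MLE ignores the prior: p̂_MLE = k/n = 3/10 ≈ 0.30000.
Difference = 5/19 − 3/10 = -7/190 ≈ -0.0368.

MAP − MLE = -0.0368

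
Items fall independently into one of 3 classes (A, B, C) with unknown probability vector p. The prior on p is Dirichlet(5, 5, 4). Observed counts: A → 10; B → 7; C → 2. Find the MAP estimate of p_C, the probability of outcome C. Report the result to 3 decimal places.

The posterior is Dirichlet(αᵢ + nᵢ) = Dirichlet(15, 12, 6).
For a Dirichlet(a₁,…,a_K) with all aᵢ > 1, the mode has j-th component (aⱼ − 1)/(Σaᵢ − K).
Here Σaᵢ = 33 and K = 3, so p_C = (6 − 1)/(33 − 3) = 5/30 ≈ 0.167.

MAP estimate of p_C = 0.167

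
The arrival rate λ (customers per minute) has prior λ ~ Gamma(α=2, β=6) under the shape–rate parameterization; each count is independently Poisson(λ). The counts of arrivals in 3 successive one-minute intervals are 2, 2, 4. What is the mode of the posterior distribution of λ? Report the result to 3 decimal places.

Σxᵢ = 2+2+4 = 8, with n = 3.
Posterior ∝ λe^(−6λ) · λ^8e^(−3λ) = λ^9e^(−9λ), i.e. Gamma(shape=10, rate=9).
The mode of a Gamma(a, b) with a ≥ 1 (shape–rate) is (a−1)/b = 9/9 ≈ 1.000.

λ̂_MAP = 1.000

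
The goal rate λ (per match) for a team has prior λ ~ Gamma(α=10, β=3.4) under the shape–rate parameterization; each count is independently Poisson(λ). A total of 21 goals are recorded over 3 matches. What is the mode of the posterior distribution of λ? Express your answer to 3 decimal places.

Σxᵢ = 21, n = 3.
Posterior ∝ λ^9e^(−3.4λ) · λ^21e^(−3λ) = λ^30e^(−6.4λ), i.e. Gamma(shape=31, rate=6.4).
The mode of a Gamma(a, b) with a ≥ 1 (shape–rate) is (a−1)/b = 30/6.4 ≈ 4.688.

λ̂_MAP = 4.688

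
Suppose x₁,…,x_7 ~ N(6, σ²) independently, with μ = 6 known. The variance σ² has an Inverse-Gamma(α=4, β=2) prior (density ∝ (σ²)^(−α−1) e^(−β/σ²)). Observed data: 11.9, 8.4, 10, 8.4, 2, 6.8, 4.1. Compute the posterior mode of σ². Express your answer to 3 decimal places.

Sum of squared deviations about the known mean: SS = (11.9−6)² + (8.4−6)² + (10−6)² + (8.4−6)² + (2−6)² + (6.8−6)² + (4.1−6)² = 82.58.
The Normal likelihood contributes (σ²)^(−n/2) exp(−SS/(2σ²)), so the posterior is Inverse-Gamma(α + n/2, β + SS/2) = Inverse-Gamma(7.5, 43.29).
The mode of Inverse-Gamma(a, b) is b/(a+1) = 43.29/8.5 ≈ 5.093.

σ̂²_MAP = 5.093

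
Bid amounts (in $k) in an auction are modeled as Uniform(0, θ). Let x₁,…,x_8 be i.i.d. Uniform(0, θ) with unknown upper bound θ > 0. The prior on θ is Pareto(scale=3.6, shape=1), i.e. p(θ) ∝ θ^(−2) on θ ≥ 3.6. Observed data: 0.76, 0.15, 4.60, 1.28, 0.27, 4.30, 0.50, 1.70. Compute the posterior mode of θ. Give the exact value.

θ̂_MAP = 4.60

The Uniform(0, θ) likelihood is θ^(−n) for θ ≥ max(xᵢ), zero otherwise. Here max(xᵢ) = 4.60.
Posterior ∝ θ^(−2) · θ^(−8) = θ^(−10) on θ ≥ max(3.6, 4.60) = 4.60.
This density is strictly decreasing in θ, so the posterior mode lies at the lower boundary of the support.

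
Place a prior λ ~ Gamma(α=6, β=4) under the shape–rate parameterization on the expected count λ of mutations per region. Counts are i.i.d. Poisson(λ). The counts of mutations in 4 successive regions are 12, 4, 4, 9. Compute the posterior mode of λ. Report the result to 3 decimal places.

Σxᵢ = 12+4+4+9 = 29, with n = 4.
Posterior ∝ λ^5e^(−4λ) · λ^29e^(−4λ) = λ^34e^(−8λ), i.e. Gamma(shape=35, rate=8).
The mode of a Gamma(a, b) with a ≥ 1 (shape–rate) is (a−1)/b = 34/8 ≈ 4.250.

λ̂_MAP = 4.250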